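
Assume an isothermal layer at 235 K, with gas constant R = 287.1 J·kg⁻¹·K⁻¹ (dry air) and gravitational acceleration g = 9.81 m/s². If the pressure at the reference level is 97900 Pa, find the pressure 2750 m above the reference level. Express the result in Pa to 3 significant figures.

P ≈ 65600 Pa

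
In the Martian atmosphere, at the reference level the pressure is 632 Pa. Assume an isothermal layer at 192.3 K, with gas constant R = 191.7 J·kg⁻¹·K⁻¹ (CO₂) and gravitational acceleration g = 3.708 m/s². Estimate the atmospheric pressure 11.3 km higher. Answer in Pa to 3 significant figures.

P ≈ 203 Pa

Scale height: H = RT/g = 191.7 × 192.3 / 3.708 = 9941.7 m.
Barometric formula: P = P₀ exp(−z/H).
z/H = 11300/9941.7 = 1.1366; exp(−1.1366) = 0.32091.
P = 632 × 0.32091 = 202.82 Pa.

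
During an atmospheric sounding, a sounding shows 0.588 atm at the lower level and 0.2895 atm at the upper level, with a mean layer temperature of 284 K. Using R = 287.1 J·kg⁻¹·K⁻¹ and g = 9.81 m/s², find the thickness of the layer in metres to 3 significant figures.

Δz ≈ 5890 m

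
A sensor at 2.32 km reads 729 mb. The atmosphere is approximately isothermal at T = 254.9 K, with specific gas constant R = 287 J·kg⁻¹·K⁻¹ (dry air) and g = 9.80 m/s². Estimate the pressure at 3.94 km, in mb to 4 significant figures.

Scale height: H = RT/g = 287 × 254.9 / 9.80 = 7464.9 m.
Between two levels, P₂ = P₁ exp(−Δz/H) with Δz = z₂ − z₁.
Δz = 3940.0 − 2320.0 = 1620.0 m; Δz/H = 1620.0/7464.9 = 0.21702.
P₂ = 729 × exp(−0.21702) = 729 × 0.80491 = 586.78 mb.

P ≈ 586.8 mb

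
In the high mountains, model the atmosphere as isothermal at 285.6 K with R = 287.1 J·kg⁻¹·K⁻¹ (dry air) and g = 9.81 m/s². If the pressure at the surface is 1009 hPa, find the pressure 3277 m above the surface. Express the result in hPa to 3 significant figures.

Scale height: H = RT/g = 287.1 × 285.6 / 9.81 = 8358.4 m.
Barometric formula: P = P₀ exp(−z/H).
z/H = 3277.0/8358.4 = 0.39206; exp(−0.39206) = 0.67566.
P = 1009 × 0.67566 = 681.74 hPa.

P ≈ 682 hPa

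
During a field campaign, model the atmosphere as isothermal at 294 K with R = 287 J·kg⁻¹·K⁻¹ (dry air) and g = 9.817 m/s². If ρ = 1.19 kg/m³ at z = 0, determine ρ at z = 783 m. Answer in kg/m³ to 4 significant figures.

ρ ≈ 1.086 kg/m³

Scale height: H = RT/g = 287 × 294 / 9.817 = 8595.1 m.
In an isothermal atmosphere, density decays like pressure: ρ = ρ₀ exp(−z/H).
z/H = 783.00/8595.1 = 0.091098; exp(−0.091098) = 0.91293.
ρ = 1.19 × 0.91293 = 1.0864 kg/m³.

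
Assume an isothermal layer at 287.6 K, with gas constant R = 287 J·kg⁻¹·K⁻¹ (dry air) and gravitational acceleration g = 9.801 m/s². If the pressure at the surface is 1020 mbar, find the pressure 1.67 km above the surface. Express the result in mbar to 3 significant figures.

P ≈ 837 mbar

Scale height: H = RT/g = 287 × 287.6 / 9.801 = 8421.7 m.
Barometric formula: P = P₀ exp(−z/H).
z/H = 1670.0/8421.7 = 0.19830; exp(−0.19830) = 0.82012.
P = 1020 × 0.82012 = 836.52 mbar.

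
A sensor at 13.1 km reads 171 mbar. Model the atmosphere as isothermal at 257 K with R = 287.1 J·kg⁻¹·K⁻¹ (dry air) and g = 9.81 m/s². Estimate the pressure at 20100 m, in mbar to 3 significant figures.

P ≈ 67.4 mbar

Scale height: H = RT/g = 287.1 × 257 / 9.81 = 7521.4 m.
Between two levels, P₂ = P₁ exp(−Δz/H) with Δz = z₂ − z₁.
Δz = 20100 − 13100 = 7000.0 m; Δz/H = 7000.0/7521.4 = 0.93068.
P₂ = 171 × exp(−0.93068) = 171 × 0.39429 = 67.424 mbar.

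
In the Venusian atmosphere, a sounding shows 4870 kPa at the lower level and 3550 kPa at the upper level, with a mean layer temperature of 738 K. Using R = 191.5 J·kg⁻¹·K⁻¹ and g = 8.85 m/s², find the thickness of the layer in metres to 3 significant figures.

Δz ≈ 5050 m

Hypsometric equation: Δz = (R T̄/g) ln(P₁/P₂).
R T̄/g = 191.5 × 738 / 8.85 = 15969 m.
ln(4870/3550) = ln(1.3718) = 0.31612.
Δz = 15969 × 0.31612 = 5048.1 m.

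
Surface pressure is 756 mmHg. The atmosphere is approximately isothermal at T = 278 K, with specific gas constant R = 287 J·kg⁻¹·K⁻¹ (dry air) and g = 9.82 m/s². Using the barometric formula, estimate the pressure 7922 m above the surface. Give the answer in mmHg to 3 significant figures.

Scale height: H = RT/g = 287 × 278 / 9.82 = 8124.8 m.
Barometric formula: P = P₀ exp(−z/H).
z/H = 7922.0/8124.8 = 0.97504; exp(−0.97504) = 0.37718.
P = 756 × 0.37718 = 285.15 mmHg.

P ≈ 285 mmHg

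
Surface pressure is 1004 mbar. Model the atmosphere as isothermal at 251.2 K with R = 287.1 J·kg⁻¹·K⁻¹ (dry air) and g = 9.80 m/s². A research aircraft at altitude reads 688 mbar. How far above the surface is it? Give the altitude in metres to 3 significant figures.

z ≈ 2780 m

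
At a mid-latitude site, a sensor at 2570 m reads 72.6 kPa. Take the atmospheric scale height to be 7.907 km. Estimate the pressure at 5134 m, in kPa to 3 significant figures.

P ≈ 52.5 kPa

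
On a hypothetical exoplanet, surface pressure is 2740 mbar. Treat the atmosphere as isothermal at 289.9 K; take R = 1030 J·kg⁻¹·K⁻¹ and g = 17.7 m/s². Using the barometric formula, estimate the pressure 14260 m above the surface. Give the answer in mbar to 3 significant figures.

P ≈ 1180 mbar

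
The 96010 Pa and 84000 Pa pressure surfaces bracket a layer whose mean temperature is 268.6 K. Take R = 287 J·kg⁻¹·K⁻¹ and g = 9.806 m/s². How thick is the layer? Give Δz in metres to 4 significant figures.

Hypsometric equation: Δz = (R T̄/g) ln(P₁/P₂).
R T̄/g = 287 × 268.6 / 9.806 = 7861.3 m.
ln(96010/84000) = ln(1.1430) = 0.13366.
Δz = 7861.3 × 0.13366 = 1050.7 m.

Δz ≈ 1051 m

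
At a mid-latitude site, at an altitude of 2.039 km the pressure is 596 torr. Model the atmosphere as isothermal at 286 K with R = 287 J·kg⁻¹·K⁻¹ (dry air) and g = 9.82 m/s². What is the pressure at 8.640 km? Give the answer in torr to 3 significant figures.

Scale height: H = RT/g = 287 × 286 / 9.82 = 8358.7 m.
Between two levels, P₂ = P₁ exp(−Δz/H) with Δz = z₂ − z₁.
Δz = 8640.0 − 2039.0 = 6601.0 m; Δz/H = 6601.0/8358.7 = 0.78972.
P₂ = 596 × exp(−0.78972) = 596 × 0.45397 = 270.57 torr.

P ≈ 271 torr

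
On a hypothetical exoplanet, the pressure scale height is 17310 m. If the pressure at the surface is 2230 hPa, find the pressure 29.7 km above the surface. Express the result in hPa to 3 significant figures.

Barometric formula: P = P₀ exp(−z/H).
z/H = 29700/17310 = 1.7158; exp(−1.7158) = 0.17982.
P = 2230 × 0.17982 = 401.00 hPa.

P ≈ 401 hPa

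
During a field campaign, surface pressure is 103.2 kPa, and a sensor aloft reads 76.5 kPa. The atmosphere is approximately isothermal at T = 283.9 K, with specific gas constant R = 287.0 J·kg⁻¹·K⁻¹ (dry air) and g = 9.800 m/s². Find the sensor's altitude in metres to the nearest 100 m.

Scale height: H = RT/g = 287.0 × 283.9 / 9.800 = 8314.2 m.
Invert the barometric formula: z = H ln(P₀/P).
P₀/P = 103.2/76.5 = 1.3490; ln(1.3490) = 0.29936.
z = 8314.2 × 0.29936 = 2488.9 m.

z ≈ 2500 m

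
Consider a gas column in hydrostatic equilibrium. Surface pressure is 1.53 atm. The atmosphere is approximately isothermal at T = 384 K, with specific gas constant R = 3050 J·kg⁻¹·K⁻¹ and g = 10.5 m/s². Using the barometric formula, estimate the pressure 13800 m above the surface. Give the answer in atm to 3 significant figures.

P ≈ 1.35 atm

Scale height: H = RT/g = 3050 × 384 / 10.5 = 111540 m.
Barometric formula: P = P₀ exp(−z/H).
z/H = 13800/111540 = 0.12372; exp(−0.12372) = 0.88363.
P = 1.53 × 0.88363 = 1.3520 atm.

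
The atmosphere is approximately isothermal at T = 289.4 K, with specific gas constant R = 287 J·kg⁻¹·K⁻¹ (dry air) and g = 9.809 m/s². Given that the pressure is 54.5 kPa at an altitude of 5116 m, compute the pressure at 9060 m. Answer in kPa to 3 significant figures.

P ≈ 34.2 kPa

Scale height: H = RT/g = 287 × 289.4 / 9.809 = 8467.5 m.
Between two levels, P₂ = P₁ exp(−Δz/H) with Δz = z₂ − z₁.
Δz = 9060.0 − 5116.0 = 3944.0 m; Δz/H = 3944.0/8467.5 = 0.46578.
P₂ = 54.5 × exp(−0.46578) = 54.5 × 0.62765 = 34.207 kPa.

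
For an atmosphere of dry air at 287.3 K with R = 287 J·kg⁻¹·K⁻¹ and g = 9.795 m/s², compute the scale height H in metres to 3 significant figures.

H ≈ 8420 m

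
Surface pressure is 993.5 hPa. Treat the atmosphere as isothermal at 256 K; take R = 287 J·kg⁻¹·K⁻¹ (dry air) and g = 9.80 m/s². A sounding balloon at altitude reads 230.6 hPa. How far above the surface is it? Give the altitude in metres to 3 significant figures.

Scale height: H = RT/g = 287 × 256 / 9.80 = 7497.1 m.
Invert the barometric formula: z = H ln(P₀/P).
P₀/P = 993.5/230.6 = 4.3083; ln(4.3083) = 1.4605.
z = 7497.1 × 1.4605 = 10950 m.

z ≈ 10900 m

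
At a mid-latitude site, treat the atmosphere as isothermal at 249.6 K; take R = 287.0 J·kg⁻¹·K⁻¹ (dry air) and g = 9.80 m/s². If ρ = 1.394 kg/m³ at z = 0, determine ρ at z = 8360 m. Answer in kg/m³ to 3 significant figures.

ρ ≈ 0.444 kg/m³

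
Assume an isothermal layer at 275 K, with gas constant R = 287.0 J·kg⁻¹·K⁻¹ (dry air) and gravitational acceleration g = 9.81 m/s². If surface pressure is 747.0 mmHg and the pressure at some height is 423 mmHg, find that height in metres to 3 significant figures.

Scale height: H = RT/g = 287.0 × 275 / 9.81 = 8045.4 m.
Invert the barometric formula: z = H ln(P₀/P).
P₀/P = 747.0/423 = 1.7660; ln(1.7660) = 0.56872.
z = 8045.4 × 0.56872 = 4575.6 m.

z ≈ 4580 m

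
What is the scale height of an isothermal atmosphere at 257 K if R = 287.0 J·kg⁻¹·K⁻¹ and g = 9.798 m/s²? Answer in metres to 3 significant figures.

H ≈ 7530 m

The scale height of an isothermal atmosphere is H = RT/g.
H = 287.0 × 257 / 9.798 = 73759/9.798 = 7528.0 m.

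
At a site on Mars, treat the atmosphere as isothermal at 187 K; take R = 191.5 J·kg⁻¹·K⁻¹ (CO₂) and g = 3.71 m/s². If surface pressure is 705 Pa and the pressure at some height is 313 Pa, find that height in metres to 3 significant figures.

Scale height: H = RT/g = 191.5 × 187 / 3.71 = 9652.4 m.
Invert the barometric formula: z = H ln(P₀/P).
P₀/P = 705/313 = 2.2524; ln(2.2524) = 0.81200.
z = 9652.4 × 0.81200 = 7837.7 m.

z ≈ 7840 m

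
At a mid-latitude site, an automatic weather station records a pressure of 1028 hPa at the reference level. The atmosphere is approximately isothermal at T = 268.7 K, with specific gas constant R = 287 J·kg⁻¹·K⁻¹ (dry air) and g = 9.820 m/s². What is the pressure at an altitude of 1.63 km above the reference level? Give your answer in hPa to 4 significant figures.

Scale height: H = RT/g = 287 × 268.7 / 9.820 = 7853.0 m.
Barometric formula: P = P₀ exp(−z/H).
z/H = 1630.0/7853.0 = 0.20756; exp(−0.20756) = 0.81256.
P = 1028 × 0.81256 = 835.31 hPa.

P ≈ 835.3 hPa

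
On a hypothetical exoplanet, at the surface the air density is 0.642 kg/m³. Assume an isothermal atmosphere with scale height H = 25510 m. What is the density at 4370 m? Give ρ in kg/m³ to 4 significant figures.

ρ ≈ 0.5409 kg/m³

In an isothermal atmosphere, density decays like pressure: ρ = ρ₀ exp(−z/H).
z/H = 4370.0/25510 = 0.17131; exp(−0.17131) = 0.84256.
ρ = 0.642 × 0.84256 = 0.54092 kg/m³.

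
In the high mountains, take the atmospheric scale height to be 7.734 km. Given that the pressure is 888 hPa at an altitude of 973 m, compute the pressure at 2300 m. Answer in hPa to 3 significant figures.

P ≈ 748 hPa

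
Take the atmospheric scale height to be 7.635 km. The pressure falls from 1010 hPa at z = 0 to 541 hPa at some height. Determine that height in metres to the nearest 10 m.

z ≈ 4770 m

Invert the barometric formula: z = H ln(P₀/P).
P₀/P = 1010/541 = 1.8669; ln(1.8669) = 0.62428.
z = 7635.0 × 0.62428 = 4766.4 m.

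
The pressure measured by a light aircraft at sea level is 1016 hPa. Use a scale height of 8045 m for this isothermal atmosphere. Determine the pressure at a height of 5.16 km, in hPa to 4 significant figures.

Barometric formula: P = P₀ exp(−z/H).
z/H = 5160.0/8045.0 = 0.64139; exp(−0.64139) = 0.52656.
P = 1016 × 0.52656 = 534.98 hPa.

P ≈ 535.0 hPa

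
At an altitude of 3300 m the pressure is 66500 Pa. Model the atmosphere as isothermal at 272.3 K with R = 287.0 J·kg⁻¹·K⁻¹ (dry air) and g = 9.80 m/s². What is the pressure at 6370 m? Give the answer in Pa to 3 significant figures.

Scale height: H = RT/g = 287.0 × 272.3 / 9.80 = 7974.5 m.
Between two levels, P₂ = P₁ exp(−Δz/H) with Δz = z₂ − z₁.
Δz = 6370.0 − 3300.0 = 3070.0 m; Δz/H = 3070.0/7974.5 = 0.38498.
P₂ = 66500 × exp(−0.38498) = 66500 × 0.68046 = 45251 Pa.

P ≈ 45300 Pa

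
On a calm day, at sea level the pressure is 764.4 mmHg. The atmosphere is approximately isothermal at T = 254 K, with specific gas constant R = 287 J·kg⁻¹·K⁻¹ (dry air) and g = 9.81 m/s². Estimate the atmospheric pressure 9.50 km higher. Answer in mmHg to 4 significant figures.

P ≈ 212.9 mmHg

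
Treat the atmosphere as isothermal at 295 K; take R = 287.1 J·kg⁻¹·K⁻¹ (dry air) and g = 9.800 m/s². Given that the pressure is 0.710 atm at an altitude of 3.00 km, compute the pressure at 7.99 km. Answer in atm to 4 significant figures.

P ≈ 0.3986 atm

Scale height: H = RT/g = 287.1 × 295 / 9.800 = 8642.3 m.
Between two levels, P₂ = P₁ exp(−Δz/H) with Δz = z₂ − z₁.
Δz = 7990.0 − 3000.0 = 4990.0 m; Δz/H = 4990.0/8642.3 = 0.57739.
P₂ = 0.710 × exp(−0.57739) = 0.710 × 0.56136 = 0.39857 atm.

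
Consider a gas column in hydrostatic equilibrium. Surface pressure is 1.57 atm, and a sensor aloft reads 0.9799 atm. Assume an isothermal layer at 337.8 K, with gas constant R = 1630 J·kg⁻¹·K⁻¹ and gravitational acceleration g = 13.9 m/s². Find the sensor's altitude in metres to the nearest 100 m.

Scale height: H = RT/g = 1630 × 337.8 / 13.9 = 39613 m.
Invert the barometric formula: z = H ln(P₀/P).
P₀/P = 1.57/0.9799 = 1.6022; ln(1.6022) = 0.47138.
z = 39613 × 0.47138 = 18673 m.

z ≈ 18700 m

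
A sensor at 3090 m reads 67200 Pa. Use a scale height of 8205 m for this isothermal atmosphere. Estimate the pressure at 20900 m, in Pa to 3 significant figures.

Between two levels, P₂ = P₁ exp(−Δz/H) with Δz = z₂ − z₁.
Δz = 20900 − 3090.0 = 17810 m; Δz/H = 17810/8205.0 = 2.1706.
P₂ = 67200 × exp(−2.1706) = 67200 × 0.11411 = 7668.2 Pa.

P ≈ 7670 Pa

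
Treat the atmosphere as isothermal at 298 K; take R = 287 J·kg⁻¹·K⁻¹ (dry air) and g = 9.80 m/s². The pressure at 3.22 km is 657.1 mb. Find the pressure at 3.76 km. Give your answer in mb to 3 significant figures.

P ≈ 618 mb

Scale height: H = RT/g = 287 × 298 / 9.80 = 8727.1 m.
Between two levels, P₂ = P₁ exp(−Δz/H) with Δz = z₂ − z₁.
Δz = 3760.0 − 3220.0 = 540.00 m; Δz/H = 540.00/8727.1 = 0.061876.
P₂ = 657.1 × exp(−0.061876) = 657.1 × 0.94000 = 617.67 mb.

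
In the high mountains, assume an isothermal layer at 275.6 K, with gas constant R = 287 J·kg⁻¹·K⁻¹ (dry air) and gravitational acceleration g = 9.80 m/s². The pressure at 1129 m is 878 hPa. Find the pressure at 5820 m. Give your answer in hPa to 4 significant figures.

P ≈ 491.0 hPa

Scale height: H = RT/g = 287 × 275.6 / 9.80 = 8071.1 m.
Between two levels, P₂ = P₁ exp(−Δz/H) with Δz = z₂ − z₁.
Δz = 5820.0 − 1129.0 = 4691.0 m; Δz/H = 4691.0/8071.1 = 0.58121.
P₂ = 878 × exp(−0.58121) = 878 × 0.55922 = 491.00 hPa.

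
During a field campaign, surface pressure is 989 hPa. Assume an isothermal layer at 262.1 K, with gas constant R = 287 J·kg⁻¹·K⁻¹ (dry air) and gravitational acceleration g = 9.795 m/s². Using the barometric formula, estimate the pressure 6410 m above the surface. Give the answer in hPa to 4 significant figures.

P ≈ 429.2 hPa

Scale height: H = RT/g = 287 × 262.1 / 9.795 = 7679.7 m.
Barometric formula: P = P₀ exp(−z/H).
z/H = 6410.0/7679.7 = 0.83467; exp(−0.83467) = 0.43402.
P = 989 × 0.43402 = 429.25 hPa.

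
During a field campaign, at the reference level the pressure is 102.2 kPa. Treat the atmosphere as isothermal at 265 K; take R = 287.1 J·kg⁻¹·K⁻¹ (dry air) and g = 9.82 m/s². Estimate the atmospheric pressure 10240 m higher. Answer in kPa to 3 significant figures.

Scale height: H = RT/g = 287.1 × 265 / 9.82 = 7747.6 m.
Barometric formula: P = P₀ exp(−z/H).
z/H = 10240/7747.6 = 1.3217; exp(−1.3217) = 0.26668.
P = 102.2 × 0.26668 = 27.255 kPa.

P ≈ 27.3 kPa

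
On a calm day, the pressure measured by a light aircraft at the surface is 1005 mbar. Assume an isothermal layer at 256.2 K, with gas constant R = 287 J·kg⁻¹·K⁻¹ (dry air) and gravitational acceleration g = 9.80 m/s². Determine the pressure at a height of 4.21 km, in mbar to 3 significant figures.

Scale height: H = RT/g = 287 × 256.2 / 9.80 = 7503.0 m.
Barometric formula: P = P₀ exp(−z/H).
z/H = 4210.0/7503.0 = 0.56111; exp(−0.56111) = 0.57058.
P = 1005 × 0.57058 = 573.43 mbar.

P ≈ 573 mbar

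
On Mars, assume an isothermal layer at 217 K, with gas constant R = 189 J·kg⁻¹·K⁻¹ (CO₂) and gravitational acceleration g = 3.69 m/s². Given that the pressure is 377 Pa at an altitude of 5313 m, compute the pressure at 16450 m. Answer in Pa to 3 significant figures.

Scale height: H = RT/g = 189 × 217 / 3.69 = 11115 m.
Between two levels, P₂ = P₁ exp(−Δz/H) with Δz = z₂ − z₁.
Δz = 16450 − 5313.0 = 11137 m; Δz/H = 11137/11115 = 1.0020.
P₂ = 377 × exp(−1.0020) = 377 × 0.36714 = 138.41 Pa.

P ≈ 138 Pa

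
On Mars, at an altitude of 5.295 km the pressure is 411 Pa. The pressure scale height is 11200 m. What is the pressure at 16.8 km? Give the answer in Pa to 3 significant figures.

P ≈ 147 Pa

Between two levels, P₂ = P₁ exp(−Δz/H) with Δz = z₂ − z₁.
Δz = 16800 − 5295.0 = 11505 m; Δz/H = 11505/11200 = 1.0272.
P₂ = 411 × exp(−1.0272) = 411 × 0.35801 = 147.14 Pa.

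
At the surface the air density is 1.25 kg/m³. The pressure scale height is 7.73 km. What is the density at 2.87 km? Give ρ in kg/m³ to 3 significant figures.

ρ ≈ 0.862 kg/m³

In an isothermal atmosphere, density decays like pressure: ρ = ρ₀ exp(−z/H).
z/H = 2870.0/7730.0 = 0.37128; exp(−0.37128) = 0.68985.
ρ = 1.25 × 0.68985 = 0.86231 kg/m³.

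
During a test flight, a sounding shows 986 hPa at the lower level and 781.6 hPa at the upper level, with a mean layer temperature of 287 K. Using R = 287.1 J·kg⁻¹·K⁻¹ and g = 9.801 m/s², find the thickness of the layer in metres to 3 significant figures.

Δz ≈ 1950 m

Hypsometric equation: Δz = (R T̄/g) ln(P₁/P₂).
R T̄/g = 287.1 × 287 / 9.801 = 8407.1 m.
ln(986/781.6) = ln(1.2615) = 0.23230.
Δz = 8407.1 × 0.23230 = 1953.0 m.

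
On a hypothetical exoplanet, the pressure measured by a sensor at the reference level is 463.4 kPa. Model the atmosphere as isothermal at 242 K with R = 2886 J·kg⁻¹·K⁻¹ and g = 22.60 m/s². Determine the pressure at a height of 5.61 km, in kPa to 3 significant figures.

P ≈ 386 kPa

Scale height: H = RT/g = 2886 × 242 / 22.60 = 30903 m.
Barometric formula: P = P₀ exp(−z/H).
z/H = 5610.0/30903 = 0.18154; exp(−0.18154) = 0.83398.
P = 463.4 × 0.83398 = 386.47 kPa.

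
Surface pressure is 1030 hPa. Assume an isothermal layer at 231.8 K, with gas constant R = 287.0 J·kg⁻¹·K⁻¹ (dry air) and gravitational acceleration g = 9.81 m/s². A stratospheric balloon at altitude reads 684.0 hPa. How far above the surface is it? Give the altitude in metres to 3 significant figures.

z ≈ 2780 m

Scale height: H = RT/g = 287.0 × 231.8 / 9.81 = 6781.5 m.
Invert the barometric formula: z = H ln(P₀/P).
P₀/P = 1030/684.0 = 1.5058; ln(1.5058) = 0.40932.
z = 6781.5 × 0.40932 = 2775.8 m.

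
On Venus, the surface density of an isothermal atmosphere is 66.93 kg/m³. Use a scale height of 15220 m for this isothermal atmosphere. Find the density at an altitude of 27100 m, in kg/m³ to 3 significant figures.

In an isothermal atmosphere, density decays like pressure: ρ = ρ₀ exp(−z/H).
z/H = 27100/15220 = 1.7806; exp(−1.7806) = 0.16854.
ρ = 66.93 × 0.16854 = 11.280 kg/m³.

ρ ≈ 11.3 kg/m³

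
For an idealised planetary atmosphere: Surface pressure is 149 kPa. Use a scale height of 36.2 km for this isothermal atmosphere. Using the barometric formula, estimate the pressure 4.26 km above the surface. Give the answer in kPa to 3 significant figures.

P ≈ 132 kPa

Barometric formula: P = P₀ exp(−z/H).
z/H = 4260.0/36200 = 0.11768; exp(−0.11768) = 0.88898.
P = 149 × 0.88898 = 132.46 kPa.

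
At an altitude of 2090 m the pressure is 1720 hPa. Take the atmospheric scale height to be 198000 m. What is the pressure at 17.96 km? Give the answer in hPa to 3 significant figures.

P ≈ 1590 hPa

Between two levels, P₂ = P₁ exp(−Δz/H) with Δz = z₂ − z₁.
Δz = 17960 − 2090.0 = 15870 m; Δz/H = 15870/198000 = 0.080152.
P₂ = 1720 × exp(−0.080152) = 1720 × 0.92298 = 1587.5 hPa.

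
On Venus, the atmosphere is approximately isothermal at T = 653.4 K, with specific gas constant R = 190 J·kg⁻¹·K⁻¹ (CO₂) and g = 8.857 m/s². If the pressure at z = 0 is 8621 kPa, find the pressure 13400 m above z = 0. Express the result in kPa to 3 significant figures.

Scale height: H = RT/g = 190 × 653.4 / 8.857 = 14017 m.
Barometric formula: P = P₀ exp(−z/H).
z/H = 13400/14017 = 0.95598; exp(−0.95598) = 0.38444.
P = 8621 × 0.38444 = 3314.3 kPa.

P ≈ 3310 kPa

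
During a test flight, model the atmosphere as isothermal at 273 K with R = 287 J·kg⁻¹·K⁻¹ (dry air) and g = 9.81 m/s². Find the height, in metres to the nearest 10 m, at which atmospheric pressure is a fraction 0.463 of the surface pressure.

z ≈ 6150 m

Scale height: H = RT/g = 287 × 273 / 9.81 = 7986.9 m.
Set P/P₀ = exp(−z/H) = 0.463, so z = −H ln(0.463).
−ln(0.463) = 0.77003; z = 7986.9 × 0.77003 = 6150.2 m.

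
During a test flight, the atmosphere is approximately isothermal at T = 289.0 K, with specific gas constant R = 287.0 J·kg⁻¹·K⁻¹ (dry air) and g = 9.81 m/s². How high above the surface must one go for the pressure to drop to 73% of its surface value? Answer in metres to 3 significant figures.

Scale height: H = RT/g = 287.0 × 289.0 / 9.81 = 8454.9 m.
Set P/P₀ = exp(−z/H) = 0.73, so z = −H ln(0.73).
−ln(0.73) = 0.31471; z = 8454.9 × 0.31471 = 2660.8 m.

z ≈ 2660 m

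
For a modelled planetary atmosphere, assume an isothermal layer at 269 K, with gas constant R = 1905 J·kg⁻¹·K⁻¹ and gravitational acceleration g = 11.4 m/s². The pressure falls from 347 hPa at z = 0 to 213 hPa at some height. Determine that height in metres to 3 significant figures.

z ≈ 21900 m

Scale height: H = RT/g = 1905 × 269 / 11.4 = 44951 m.
Invert the barometric formula: z = H ln(P₀/P).
P₀/P = 347/213 = 1.6291; ln(1.6291) = 0.48803.
z = 44951 × 0.48803 = 21937 m.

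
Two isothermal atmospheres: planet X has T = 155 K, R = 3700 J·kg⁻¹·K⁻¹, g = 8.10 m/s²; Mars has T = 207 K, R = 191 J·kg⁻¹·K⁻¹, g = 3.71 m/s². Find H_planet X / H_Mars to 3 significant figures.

H_planet X/H_Mars ≈ 6.64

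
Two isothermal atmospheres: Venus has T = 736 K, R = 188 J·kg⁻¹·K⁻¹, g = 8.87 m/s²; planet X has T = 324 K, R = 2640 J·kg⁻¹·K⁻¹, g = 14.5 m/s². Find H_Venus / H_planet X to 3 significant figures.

H = RT/g for each body.
H_Venus = 188 × 736 / 8.87 = 15600 m.
H_planet X = 2640 × 324 / 14.5 = 58990 m.
H_Venus/H_planet X = 15600/58990 = 0.26445.

H_Venus/H_planet X ≈ 0.264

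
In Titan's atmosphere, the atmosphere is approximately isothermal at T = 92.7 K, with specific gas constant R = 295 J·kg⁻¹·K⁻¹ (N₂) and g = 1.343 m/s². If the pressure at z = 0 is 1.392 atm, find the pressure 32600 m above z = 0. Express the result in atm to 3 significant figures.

Scale height: H = RT/g = 295 × 92.7 / 1.343 = 20362 m.
Barometric formula: P = P₀ exp(−z/H).
z/H = 32600/20362 = 1.6010; exp(−1.6010) = 0.20169.
P = 1.392 × 0.20169 = 0.28075 atm.

P ≈ 0.281 atm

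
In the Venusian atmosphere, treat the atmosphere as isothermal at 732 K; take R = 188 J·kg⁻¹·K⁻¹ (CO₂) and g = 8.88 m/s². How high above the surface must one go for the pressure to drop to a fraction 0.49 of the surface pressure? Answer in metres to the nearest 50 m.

z ≈ 11050 m

Scale height: H = RT/g = 188 × 732 / 8.88 = 15497 m.
Set P/P₀ = exp(−z/H) = 0.49, so z = −H ln(0.49).
−ln(0.49) = 0.71335; z = 15497 × 0.71335 = 11055 m.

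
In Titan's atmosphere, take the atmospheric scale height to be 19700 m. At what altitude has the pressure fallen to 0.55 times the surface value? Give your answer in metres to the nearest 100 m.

Set P/P₀ = exp(−z/H) = 0.55, so z = −H ln(0.55).
−ln(0.55) = 0.59784; z = 19700 × 0.59784 = 11777 m.

z ≈ 11800 m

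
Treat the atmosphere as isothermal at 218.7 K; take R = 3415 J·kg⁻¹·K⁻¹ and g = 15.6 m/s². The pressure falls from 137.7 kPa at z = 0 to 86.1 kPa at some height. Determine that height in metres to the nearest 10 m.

z ≈ 22480 m

Scale height: H = RT/g = 3415 × 218.7 / 15.6 = 47876 m.
Invert the barometric formula: z = H ln(P₀/P).
P₀/P = 137.7/86.1 = 1.5993; ln(1.5993) = 0.46957.
z = 47876 × 0.46957 = 22481 m.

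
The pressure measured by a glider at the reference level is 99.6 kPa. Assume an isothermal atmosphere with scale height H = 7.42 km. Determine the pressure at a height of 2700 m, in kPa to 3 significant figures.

Barometric formula: P = P₀ exp(−z/H).
z/H = 2700.0/7420.0 = 0.36388; exp(−0.36388) = 0.69497.
P = 99.6 × 0.69497 = 69.219 kPa.

P ≈ 69.2 kPa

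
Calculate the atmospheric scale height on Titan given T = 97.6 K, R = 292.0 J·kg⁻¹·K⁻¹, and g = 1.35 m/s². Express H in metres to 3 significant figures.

The scale height of an isothermal atmosphere is H = RT/g.
H = 292.0 × 97.6 / 1.35 = 28499/1.35 = 21110 m.

H ≈ 21100 m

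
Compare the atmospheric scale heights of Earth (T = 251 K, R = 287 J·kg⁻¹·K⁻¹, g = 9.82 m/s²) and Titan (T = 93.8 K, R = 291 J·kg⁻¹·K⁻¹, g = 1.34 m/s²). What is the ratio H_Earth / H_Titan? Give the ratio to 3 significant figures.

H = RT/g for each body.
H_Earth = 287 × 251 / 9.82 = 7335.7 m.
H_Titan = 291 × 93.8 / 1.34 = 20370 m.
H_Earth/H_Titan = 7335.7/20370 = 0.36012.

H_Earth/H_Titan ≈ 0.360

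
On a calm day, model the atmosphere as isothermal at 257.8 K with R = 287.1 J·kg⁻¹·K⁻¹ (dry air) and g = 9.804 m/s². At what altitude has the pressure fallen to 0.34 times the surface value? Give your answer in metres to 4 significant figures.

z ≈ 8144 m

Scale height: H = RT/g = 287.1 × 257.8 / 9.804 = 7549.4 m.
Set P/P₀ = exp(−z/H) = 0.34, so z = −H ln(0.34).
−ln(0.34) = 1.0788; z = 7549.4 × 1.0788 = 8144.3 m.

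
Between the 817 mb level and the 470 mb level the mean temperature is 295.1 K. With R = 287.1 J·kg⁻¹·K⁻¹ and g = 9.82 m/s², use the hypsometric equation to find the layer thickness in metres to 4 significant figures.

Δz ≈ 4770 m

Hypsometric equation: Δz = (R T̄/g) ln(P₁/P₂).
R T̄/g = 287.1 × 295.1 / 9.82 = 8627.6 m.
ln(817/470) = ln(1.7383) = 0.55291.
Δz = 8627.6 × 0.55291 = 4770.3 m.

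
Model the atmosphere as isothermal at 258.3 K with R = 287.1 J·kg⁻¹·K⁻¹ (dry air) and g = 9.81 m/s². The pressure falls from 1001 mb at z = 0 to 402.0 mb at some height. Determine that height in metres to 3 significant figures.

z ≈ 6900 m

Scale height: H = RT/g = 287.1 × 258.3 / 9.81 = 7559.4 m.
Invert the barometric formula: z = H ln(P₀/P).
P₀/P = 1001/402.0 = 2.4900; ln(2.4900) = 0.91228.
z = 7559.4 × 0.91228 = 6896.3 m.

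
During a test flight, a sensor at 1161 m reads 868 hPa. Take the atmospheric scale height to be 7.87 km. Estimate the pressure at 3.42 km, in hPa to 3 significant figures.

P ≈ 651 hPa

Between two levels, P₂ = P₁ exp(−Δz/H) with Δz = z₂ − z₁.
Δz = 3420.0 − 1161.0 = 2259.0 m; Δz/H = 2259.0/7870.0 = 0.28704.
P₂ = 868 × exp(−0.28704) = 868 × 0.75048 = 651.42 hPa.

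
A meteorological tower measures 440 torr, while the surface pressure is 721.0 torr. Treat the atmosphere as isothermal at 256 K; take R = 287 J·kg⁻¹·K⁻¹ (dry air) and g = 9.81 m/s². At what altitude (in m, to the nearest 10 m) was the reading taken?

z ≈ 3700 m

Scale height: H = RT/g = 287 × 256 / 9.81 = 7489.5 m.
Invert the barometric formula: z = H ln(P₀/P).
P₀/P = 721.0/440 = 1.6386; ln(1.6386) = 0.49384.
z = 7489.5 × 0.49384 = 3698.6 m.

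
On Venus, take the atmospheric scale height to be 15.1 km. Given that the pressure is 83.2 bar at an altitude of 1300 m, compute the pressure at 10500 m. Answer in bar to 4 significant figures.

Between two levels, P₂ = P₁ exp(−Δz/H) with Δz = z₂ − z₁.
Δz = 10500 − 1300.0 = 9200.0 m; Δz/H = 9200.0/15100 = 0.60927.
P₂ = 83.2 × exp(−0.60927) = 83.2 × 0.54375 = 45.240 bar.

P ≈ 45.24 bar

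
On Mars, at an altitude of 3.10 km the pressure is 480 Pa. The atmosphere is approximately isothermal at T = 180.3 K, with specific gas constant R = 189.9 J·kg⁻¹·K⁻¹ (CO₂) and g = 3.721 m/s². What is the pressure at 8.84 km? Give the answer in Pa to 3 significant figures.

P ≈ 257 Pa

Scale height: H = RT/g = 189.9 × 180.3 / 3.721 = 9201.6 m.
Between two levels, P₂ = P₁ exp(−Δz/H) with Δz = z₂ − z₁.
Δz = 8840.0 − 3100.0 = 5740.0 m; Δz/H = 5740.0/9201.6 = 0.62380.
P₂ = 480 × exp(−0.62380) = 480 × 0.53590 = 257.23 Pa.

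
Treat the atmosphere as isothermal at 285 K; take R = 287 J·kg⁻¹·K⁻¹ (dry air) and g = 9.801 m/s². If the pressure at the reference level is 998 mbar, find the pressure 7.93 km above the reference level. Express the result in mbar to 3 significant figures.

Scale height: H = RT/g = 287 × 285 / 9.801 = 8345.6 m.
Barometric formula: P = P₀ exp(−z/H).
z/H = 7930.0/8345.6 = 0.95020; exp(−0.95020) = 0.38666.
P = 998 × 0.38666 = 385.89 mbar.

P ≈ 386 mbar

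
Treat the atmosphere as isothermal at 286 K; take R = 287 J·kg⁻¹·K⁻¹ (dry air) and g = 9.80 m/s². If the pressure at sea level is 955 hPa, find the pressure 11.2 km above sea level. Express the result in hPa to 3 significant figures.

P ≈ 251 hPa

Scale height: H = RT/g = 287 × 286 / 9.80 = 8375.7 m.
Barometric formula: P = P₀ exp(−z/H).
z/H = 11200/8375.7 = 1.3372; exp(−1.3372) = 0.26258.
P = 955 × 0.26258 = 250.76 hPa.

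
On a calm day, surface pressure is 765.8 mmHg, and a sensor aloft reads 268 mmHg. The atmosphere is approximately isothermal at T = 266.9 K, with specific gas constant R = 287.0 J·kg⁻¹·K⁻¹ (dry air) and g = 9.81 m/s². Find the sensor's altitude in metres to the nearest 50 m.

z ≈ 8200 m

Scale height: H = RT/g = 287.0 × 266.9 / 9.81 = 7808.4 m.
Invert the barometric formula: z = H ln(P₀/P).
P₀/P = 765.8/268 = 2.8575; ln(2.8575) = 1.0499.
z = 7808.4 × 1.0499 = 8198.0 m.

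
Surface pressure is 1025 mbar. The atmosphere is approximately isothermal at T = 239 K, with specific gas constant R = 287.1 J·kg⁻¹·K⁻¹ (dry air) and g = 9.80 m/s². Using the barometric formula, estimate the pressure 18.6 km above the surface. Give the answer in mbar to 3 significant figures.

Scale height: H = RT/g = 287.1 × 239 / 9.80 = 7001.7 m.
Barometric formula: P = P₀ exp(−z/H).
z/H = 18600/7001.7 = 2.6565; exp(−2.6565) = 0.070193.
P = 1025 × 0.070193 = 71.948 mbar.

P ≈ 71.9 mbar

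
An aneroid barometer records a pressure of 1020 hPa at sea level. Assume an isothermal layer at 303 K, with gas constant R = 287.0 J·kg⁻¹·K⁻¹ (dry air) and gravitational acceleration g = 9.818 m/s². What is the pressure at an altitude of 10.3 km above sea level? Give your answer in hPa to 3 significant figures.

Scale height: H = RT/g = 287.0 × 303 / 9.818 = 8857.3 m.
Barometric formula: P = P₀ exp(−z/H).
z/H = 10300/8857.3 = 1.1629; exp(−1.1629) = 0.31258.
P = 1020 × 0.31258 = 318.83 hPa.

P ≈ 319 hPa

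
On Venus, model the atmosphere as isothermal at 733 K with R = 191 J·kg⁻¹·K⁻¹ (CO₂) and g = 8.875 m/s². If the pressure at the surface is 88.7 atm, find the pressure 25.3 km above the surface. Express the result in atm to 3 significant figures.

P ≈ 17.8 atm

Scale height: H = RT/g = 191 × 733 / 8.875 = 15775 m.
Barometric formula: P = P₀ exp(−z/H).
z/H = 25300/15775 = 1.6038; exp(−1.6038) = 0.20113.
P = 88.7 × 0.20113 = 17.840 atm.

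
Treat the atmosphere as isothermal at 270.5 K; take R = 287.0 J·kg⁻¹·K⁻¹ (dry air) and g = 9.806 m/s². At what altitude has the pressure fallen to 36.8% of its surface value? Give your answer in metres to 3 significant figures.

z ≈ 7910 m

Scale height: H = RT/g = 287.0 × 270.5 / 9.806 = 7916.9 m.
Set P/P₀ = exp(−z/H) = 0.368, so z = −H ln(0.368).
−ln(0.368) = 0.99967; z = 7916.9 × 0.99967 = 7914.3 m.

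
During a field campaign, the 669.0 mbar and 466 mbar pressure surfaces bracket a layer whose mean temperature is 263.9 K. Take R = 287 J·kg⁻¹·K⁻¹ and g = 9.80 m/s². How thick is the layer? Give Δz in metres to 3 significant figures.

Δz ≈ 2790 m

Hypsometric equation: Δz = (R T̄/g) ln(P₁/P₂).
R T̄/g = 287 × 263.9 / 9.80 = 7728.5 m.
ln(669.0/466) = ln(1.4356) = 0.36158.
Δz = 7728.5 × 0.36158 = 2794.5 m.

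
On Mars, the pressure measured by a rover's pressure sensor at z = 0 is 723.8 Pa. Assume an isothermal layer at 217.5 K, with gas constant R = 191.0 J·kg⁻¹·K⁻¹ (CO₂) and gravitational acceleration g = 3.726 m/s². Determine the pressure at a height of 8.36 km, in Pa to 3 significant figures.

P ≈ 342 Pa

Scale height: H = RT/g = 191.0 × 217.5 / 3.726 = 11149 m.
Barometric formula: P = P₀ exp(−z/H).
z/H = 8360.0/11149 = 0.74984; exp(−0.74984) = 0.47244.
P = 723.8 × 0.47244 = 341.95 Pa.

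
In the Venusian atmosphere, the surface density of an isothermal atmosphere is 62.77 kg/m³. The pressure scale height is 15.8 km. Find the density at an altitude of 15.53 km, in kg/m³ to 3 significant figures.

In an isothermal atmosphere, density decays like pressure: ρ = ρ₀ exp(−z/H).
z/H = 15530/15800 = 0.98291; exp(−0.98291) = 0.37422.
ρ = 62.77 × 0.37422 = 23.490 kg/m³.

ρ ≈ 23.5 kg/m³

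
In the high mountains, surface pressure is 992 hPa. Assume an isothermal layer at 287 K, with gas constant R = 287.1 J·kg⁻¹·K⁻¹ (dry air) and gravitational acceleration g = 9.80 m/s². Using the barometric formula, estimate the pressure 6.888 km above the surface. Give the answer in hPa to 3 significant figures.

Scale height: H = RT/g = 287.1 × 287 / 9.80 = 8407.9 m.
Barometric formula: P = P₀ exp(−z/H).
z/H = 6888.0/8407.9 = 0.81923; exp(−0.81923) = 0.44077.
P = 992 × 0.44077 = 437.24 hPa.

P ≈ 437 hPa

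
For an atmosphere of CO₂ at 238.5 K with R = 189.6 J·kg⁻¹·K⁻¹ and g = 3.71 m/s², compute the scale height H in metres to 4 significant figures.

H ≈ 12190 m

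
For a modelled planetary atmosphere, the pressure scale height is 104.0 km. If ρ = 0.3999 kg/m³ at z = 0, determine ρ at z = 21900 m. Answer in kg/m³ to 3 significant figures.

In an isothermal atmosphere, density decays like pressure: ρ = ρ₀ exp(−z/H).
z/H = 21900/104000 = 0.21058; exp(−0.21058) = 0.81011.
ρ = 0.3999 × 0.81011 = 0.32396 kg/m³.

ρ ≈ 0.324 kg/m³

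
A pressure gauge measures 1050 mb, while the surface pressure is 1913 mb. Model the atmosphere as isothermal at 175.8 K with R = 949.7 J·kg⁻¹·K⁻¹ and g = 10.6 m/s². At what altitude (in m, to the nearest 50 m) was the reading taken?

Scale height: H = RT/g = 949.7 × 175.8 / 10.6 = 15751 m.
Invert the barometric formula: z = H ln(P₀/P).
P₀/P = 1913/1050 = 1.8219; ln(1.8219) = 0.59988.
z = 15751 × 0.59988 = 9448.7 m.

z ≈ 9450 m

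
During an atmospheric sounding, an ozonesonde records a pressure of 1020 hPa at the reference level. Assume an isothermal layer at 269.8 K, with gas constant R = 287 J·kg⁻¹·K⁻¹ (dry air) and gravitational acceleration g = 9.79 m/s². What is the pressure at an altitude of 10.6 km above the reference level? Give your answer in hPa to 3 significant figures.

P ≈ 267 hPa

Scale height: H = RT/g = 287 × 269.8 / 9.79 = 7909.4 m.
Barometric formula: P = P₀ exp(−z/H).
z/H = 10600/7909.4 = 1.3402; exp(−1.3402) = 0.26179.
P = 1020 × 0.26179 = 267.03 hPa.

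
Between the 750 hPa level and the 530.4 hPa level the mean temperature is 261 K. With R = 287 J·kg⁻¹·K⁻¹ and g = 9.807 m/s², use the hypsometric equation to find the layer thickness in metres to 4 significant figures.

Δz ≈ 2646 m

Hypsometric equation: Δz = (R T̄/g) ln(P₁/P₂).
R T̄/g = 287 × 261 / 9.807 = 7638.1 m.
ln(750/530.4) = ln(1.4140) = 0.34642.
Δz = 7638.1 × 0.34642 = 2646.0 m.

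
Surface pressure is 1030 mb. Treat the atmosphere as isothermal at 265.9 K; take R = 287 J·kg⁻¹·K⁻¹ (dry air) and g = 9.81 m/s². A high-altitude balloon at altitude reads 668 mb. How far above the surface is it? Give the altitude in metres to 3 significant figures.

Scale height: H = RT/g = 287 × 265.9 / 9.81 = 7779.1 m.
Invert the barometric formula: z = H ln(P₀/P).
P₀/P = 1030/668 = 1.5419; ln(1.5419) = 0.43302.
z = 7779.1 × 0.43302 = 3368.5 m.

z ≈ 3370 m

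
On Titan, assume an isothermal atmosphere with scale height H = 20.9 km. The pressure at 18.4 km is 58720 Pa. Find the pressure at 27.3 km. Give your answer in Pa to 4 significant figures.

P ≈ 38360 Pa

Between two levels, P₂ = P₁ exp(−Δz/H) with Δz = z₂ − z₁.
Δz = 27300 − 18400 = 8900.0 m; Δz/H = 8900.0/20900 = 0.42584.
P₂ = 58720 × exp(−0.42584) = 58720 × 0.65322 = 38357 Pa.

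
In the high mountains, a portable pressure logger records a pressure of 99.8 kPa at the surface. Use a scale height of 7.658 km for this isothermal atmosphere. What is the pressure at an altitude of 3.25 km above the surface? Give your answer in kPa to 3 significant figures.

P ≈ 65.3 kPa

Barometric formula: P = P₀ exp(−z/H).
z/H = 3250.0/7658.0 = 0.42439; exp(−0.42439) = 0.65417.
P = 99.8 × 0.65417 = 65.286 kPa.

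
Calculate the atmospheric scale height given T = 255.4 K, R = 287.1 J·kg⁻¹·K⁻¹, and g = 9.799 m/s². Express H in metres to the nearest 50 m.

H ≈ 7500 m

The scale height of an isothermal atmosphere is H = RT/g.
H = 287.1 × 255.4 / 9.799 = 73325/9.799 = 7482.9 m.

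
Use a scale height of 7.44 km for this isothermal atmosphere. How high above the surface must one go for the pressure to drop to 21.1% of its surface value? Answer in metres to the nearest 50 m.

z ≈ 11600 m

Set P/P₀ = exp(−z/H) = 0.211, so z = −H ln(0.211).
−ln(0.211) = 1.5559; z = 7440.0 × 1.5559 = 11576 m.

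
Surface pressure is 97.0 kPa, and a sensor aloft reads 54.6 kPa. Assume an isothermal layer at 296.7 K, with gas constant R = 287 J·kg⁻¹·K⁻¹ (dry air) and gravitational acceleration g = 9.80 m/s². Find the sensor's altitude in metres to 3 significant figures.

Scale height: H = RT/g = 287 × 296.7 / 9.80 = 8689.1 m.
Invert the barometric formula: z = H ln(P₀/P).
P₀/P = 97.0/54.6 = 1.7766; ln(1.7766) = 0.57470.
z = 8689.1 × 0.57470 = 4993.6 m.

z ≈ 4990 m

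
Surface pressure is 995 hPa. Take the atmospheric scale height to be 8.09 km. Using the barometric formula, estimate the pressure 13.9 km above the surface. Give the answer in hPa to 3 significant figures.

Barometric formula: P = P₀ exp(−z/H).
z/H = 13900/8090.0 = 1.7182; exp(−1.7182) = 0.17939.
P = 995 × 0.17939 = 178.49 hPa.

P ≈ 178 hPa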